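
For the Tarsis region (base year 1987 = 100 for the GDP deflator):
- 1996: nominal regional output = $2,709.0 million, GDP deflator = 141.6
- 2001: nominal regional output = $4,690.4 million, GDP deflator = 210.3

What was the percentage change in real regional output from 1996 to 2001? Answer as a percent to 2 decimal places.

16.58%

Deflate each year: 1996 → 2709.0/1.416 = 1913.14; 2001 → 4690.4/2.103 = 2230.34.
So real regional output changed by 2230.34/1913.14 − 1 = 0.1658, i.e. 16.58%.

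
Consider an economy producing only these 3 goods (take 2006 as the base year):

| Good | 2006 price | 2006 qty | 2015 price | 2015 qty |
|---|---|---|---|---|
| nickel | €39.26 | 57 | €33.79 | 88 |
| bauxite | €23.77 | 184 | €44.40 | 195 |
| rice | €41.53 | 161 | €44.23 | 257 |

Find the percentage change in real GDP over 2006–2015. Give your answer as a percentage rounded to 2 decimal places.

Real GDP 2006 = Nominal GDP 2006 = 39.26·57 + 23.77·184 + 41.53·161 = 13297.83.
Real GDP 2015 (at 2006 prices) = 39.26·88 + 23.77·195 + 41.53·257 = 18763.24.
Real growth = 18763.24/13297.83 − 1 = 0.4110.

41.10%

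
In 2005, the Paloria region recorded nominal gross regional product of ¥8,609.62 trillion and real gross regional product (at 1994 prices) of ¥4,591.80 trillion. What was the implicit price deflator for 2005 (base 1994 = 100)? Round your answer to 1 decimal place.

187.5

implicit price deflator = (Nominal / Real) × 100 = 8609.62 / 4591.80 × 100 = 187.50.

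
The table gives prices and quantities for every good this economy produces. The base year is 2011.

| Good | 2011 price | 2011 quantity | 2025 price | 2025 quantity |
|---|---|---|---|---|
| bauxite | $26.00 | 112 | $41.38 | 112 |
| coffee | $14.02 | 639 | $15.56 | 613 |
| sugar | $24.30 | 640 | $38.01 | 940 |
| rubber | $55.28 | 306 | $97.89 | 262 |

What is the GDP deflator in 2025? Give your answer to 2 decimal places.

Nominal GDP 2025 = 41.38·112 + 15.56·613 + 38.01·940 + 97.89·262 = 75549.42.
Real GDP 2025 (at 2011 prices) = 26.00·112 + 14.02·613 + 24.30·940 + 55.28·262 = 48831.62.
Deflator = Nominal/Real × 100 = 75549.42/48831.62 × 100 = 154.714.

154.71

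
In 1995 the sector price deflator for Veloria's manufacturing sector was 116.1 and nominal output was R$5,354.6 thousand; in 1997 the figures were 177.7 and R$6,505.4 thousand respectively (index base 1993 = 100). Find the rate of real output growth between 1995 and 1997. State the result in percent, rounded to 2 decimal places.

Real output 1995 = 5354.6 / 1.161 = 4612.06.
Real output 1997 = 6505.4 / 1.777 = 3660.89.
Real growth = 3660.89 / 4612.06 − 1 = -0.2062.

-20.62%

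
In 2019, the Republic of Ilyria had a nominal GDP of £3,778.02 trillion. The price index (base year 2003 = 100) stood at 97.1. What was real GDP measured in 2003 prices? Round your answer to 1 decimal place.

Real GDP = Nominal / (price index/100) = 3778.02 / 0.971 = 3890.85.

£3,890.9 trillion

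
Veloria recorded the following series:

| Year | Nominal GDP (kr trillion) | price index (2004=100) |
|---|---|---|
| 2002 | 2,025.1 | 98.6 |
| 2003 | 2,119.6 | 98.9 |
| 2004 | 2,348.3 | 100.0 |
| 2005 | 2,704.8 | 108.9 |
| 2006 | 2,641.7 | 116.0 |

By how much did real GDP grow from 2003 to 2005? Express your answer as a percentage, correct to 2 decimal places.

15.89%

Real GDP 2003 = 2119.6/0.989 = 2143.17.
Real GDP 2005 = 2704.8/1.089 = 2483.75.
Change = 2483.75/2143.17 − 1 = 0.1589.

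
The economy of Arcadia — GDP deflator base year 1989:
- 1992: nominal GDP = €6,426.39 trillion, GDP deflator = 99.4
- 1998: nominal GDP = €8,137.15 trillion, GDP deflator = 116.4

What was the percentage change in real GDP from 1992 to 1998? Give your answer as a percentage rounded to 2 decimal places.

8.13%

Real GDP 1992 = 6426.39 / 0.994 = 6465.18.
Real GDP 1998 = 8137.15 / 1.164 = 6990.68.
Real growth = 6990.68 / 6465.18 − 1 = 0.0813.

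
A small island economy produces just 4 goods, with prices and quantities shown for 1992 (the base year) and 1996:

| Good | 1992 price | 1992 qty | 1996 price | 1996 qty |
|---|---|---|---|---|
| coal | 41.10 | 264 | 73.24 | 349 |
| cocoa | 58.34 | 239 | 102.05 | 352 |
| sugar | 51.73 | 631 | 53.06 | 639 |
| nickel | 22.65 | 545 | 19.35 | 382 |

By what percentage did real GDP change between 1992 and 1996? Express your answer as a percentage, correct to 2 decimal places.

9.76%

Real GDP 1992 = Nominal GDP 1992 = 41.10·264 + 58.34·239 + 51.73·631 + 22.65·545 = 69779.54.
Real GDP 1996 (at 1992 prices) = 41.10·349 + 58.34·352 + 51.73·639 + 22.65·382 = 76587.35.
Real growth = 76587.35/69779.54 − 1 = 0.0976.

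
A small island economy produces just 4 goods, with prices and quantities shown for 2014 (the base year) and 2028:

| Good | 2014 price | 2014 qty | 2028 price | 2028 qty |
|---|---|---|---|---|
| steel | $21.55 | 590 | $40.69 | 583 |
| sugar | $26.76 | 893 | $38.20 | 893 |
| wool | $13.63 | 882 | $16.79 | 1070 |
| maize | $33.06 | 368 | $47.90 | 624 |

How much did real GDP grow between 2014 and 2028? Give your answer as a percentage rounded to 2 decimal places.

Real GDP 2014 = Nominal GDP 2014 = 21.55·590 + 26.76·893 + 13.63·882 + 33.06·368 = 60798.92.
Real GDP 2028 (at 2014 prices) = 21.55·583 + 26.76·893 + 13.63·1070 + 33.06·624 = 71673.87.
Real growth = 71673.87/60798.92 − 1 = 0.1789.

17.89%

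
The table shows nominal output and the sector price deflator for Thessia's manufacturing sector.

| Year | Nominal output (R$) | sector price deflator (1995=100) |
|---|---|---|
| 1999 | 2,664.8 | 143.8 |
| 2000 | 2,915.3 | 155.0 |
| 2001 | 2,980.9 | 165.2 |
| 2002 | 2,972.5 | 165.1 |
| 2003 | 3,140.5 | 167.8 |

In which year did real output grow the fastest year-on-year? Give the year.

2000: real = 2915.3/1.550 = 1880.84; growth vs 1999 (1853.13) = 1.50%.
2001: real = 2980.9/1.652 = 1804.42; growth vs 2000 (1880.84) = -4.06%.
2002: real = 2972.5/1.651 = 1800.42; growth vs 2001 (1804.42) = -0.22%.
2003: real = 3140.5/1.678 = 1871.57; growth vs 2002 (1800.42) = 3.95%.

2003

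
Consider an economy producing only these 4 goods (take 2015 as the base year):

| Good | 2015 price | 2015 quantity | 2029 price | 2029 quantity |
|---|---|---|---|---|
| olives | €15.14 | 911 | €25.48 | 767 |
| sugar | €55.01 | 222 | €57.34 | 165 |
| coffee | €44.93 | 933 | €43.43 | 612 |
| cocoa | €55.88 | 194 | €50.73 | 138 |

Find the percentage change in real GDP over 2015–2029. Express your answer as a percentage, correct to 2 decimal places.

-29.03%

Real GDP 2015 = Nominal GDP 2015 = 15.14·911 + 55.01·222 + 44.93·933 + 55.88·194 = 78765.17.
Real GDP 2029 (at 2015 prices) = 15.14·767 + 55.01·165 + 44.93·612 + 55.88·138 = 55897.63.
Real growth = 55897.63/78765.17 − 1 = -0.2903.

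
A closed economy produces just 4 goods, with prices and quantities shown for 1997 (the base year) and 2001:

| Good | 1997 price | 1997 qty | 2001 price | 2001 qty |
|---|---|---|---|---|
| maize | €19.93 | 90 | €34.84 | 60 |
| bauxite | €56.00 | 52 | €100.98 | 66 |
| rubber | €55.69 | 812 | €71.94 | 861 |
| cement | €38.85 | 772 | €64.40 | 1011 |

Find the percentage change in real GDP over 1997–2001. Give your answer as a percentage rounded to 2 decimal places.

15.27%

Real GDP 1997 = Nominal GDP 1997 = 19.93·90 + 56.00·52 + 55.69·812 + 38.85·772 = 79918.18.
Real GDP 2001 (at 1997 prices) = 19.93·60 + 56.00·66 + 55.69·861 + 38.85·1011 = 92118.24.
Real growth = 92118.24/79918.18 − 1 = 0.1527.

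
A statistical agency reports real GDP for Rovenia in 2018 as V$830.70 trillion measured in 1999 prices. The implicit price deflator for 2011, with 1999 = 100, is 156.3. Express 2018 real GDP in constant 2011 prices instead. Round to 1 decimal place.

V$1,298.4 trillion

Real GDP in 2011 prices = Real GDP in 1999 prices × (P_2011/P_1999) = 830.70 × 1.563 = 1298.38.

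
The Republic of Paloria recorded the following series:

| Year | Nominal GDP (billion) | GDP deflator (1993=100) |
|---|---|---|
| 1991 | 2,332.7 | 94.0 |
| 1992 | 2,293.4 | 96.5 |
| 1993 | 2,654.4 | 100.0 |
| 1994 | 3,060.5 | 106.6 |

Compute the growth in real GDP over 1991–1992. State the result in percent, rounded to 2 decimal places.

-4.23%

Real GDP 1991 = 2332.7/0.940 = 2481.60.
Real GDP 1992 = 2293.4/0.965 = 2376.58.
Change = 2376.58/2481.60 − 1 = -0.0423.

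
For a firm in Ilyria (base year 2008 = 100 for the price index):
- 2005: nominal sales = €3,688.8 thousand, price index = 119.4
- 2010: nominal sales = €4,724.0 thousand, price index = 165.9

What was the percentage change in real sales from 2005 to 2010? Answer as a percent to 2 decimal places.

Deflate each year: 2005 → 3688.8/1.194 = 3089.45; 2010 → 4724.0/1.659 = 2847.50.
So real sales changed by 2847.50/3089.45 − 1 = -0.0783, i.e. -7.83%.

-7.83%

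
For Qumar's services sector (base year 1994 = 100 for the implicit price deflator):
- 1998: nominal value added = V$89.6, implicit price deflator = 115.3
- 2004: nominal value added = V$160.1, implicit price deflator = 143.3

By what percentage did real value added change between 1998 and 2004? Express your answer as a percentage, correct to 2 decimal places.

43.77%

Real value added 1998 = 89.6 / 1.153 = 77.71.
Real value added 2004 = 160.1 / 1.433 = 111.72.
Real growth = 111.72 / 77.71 − 1 = 0.4377.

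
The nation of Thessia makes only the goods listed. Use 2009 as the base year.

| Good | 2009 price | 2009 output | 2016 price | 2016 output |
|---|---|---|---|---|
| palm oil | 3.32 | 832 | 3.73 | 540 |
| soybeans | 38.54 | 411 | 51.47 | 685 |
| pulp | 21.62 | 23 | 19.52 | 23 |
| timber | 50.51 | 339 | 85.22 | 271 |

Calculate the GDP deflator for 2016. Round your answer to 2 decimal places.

Nominal GDP 2016 = 3.73·540 + 51.47·685 + 19.52·23 + 85.22·271 = 60814.73.
Real GDP 2016 (at 2009 prices) = 3.32·540 + 38.54·685 + 21.62·23 + 50.51·271 = 42378.17.
Deflator = Nominal/Real × 100 = 60814.73/42378.17 × 100 = 143.505.

143.50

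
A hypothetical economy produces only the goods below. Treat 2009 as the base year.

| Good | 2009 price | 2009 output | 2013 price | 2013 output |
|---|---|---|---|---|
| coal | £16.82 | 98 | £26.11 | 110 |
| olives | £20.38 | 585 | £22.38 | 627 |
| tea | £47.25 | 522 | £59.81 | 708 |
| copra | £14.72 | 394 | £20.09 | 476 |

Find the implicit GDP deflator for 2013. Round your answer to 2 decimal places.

124.91

Nominal GDP 2013 = 26.11·110 + 22.38·627 + 59.81·708 + 20.09·476 = 68812.68.
Real GDP 2013 (at 2009 prices) = 16.82·110 + 20.38·627 + 47.25·708 + 14.72·476 = 55088.18.
Deflator = Nominal/Real × 100 = 68812.68/55088.18 × 100 = 124.914.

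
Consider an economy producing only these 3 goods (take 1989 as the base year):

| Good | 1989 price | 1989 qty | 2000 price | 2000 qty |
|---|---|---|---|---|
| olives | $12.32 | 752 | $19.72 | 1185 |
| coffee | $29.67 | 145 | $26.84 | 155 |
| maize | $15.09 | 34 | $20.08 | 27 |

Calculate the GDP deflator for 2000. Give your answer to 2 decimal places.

143.18

Nominal GDP 2000 = 19.72·1185 + 26.84·155 + 20.08·27 = 28070.56.
Real GDP 2000 (at 1989 prices) = 12.32·1185 + 29.67·155 + 15.09·27 = 19605.48.
Deflator = Nominal/Real × 100 = 28070.56/19605.48 × 100 = 143.177.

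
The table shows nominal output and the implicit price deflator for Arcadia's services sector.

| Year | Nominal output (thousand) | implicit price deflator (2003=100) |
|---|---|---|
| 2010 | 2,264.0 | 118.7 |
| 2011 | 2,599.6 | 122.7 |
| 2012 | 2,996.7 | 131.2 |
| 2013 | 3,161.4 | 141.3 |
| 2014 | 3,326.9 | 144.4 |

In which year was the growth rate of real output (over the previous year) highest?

2011

2011: real = 2599.6/1.227 = 2118.66; growth vs 2010 (1907.33) = 11.08%.
2012: real = 2996.7/1.312 = 2284.07; growth vs 2011 (2118.66) = 7.81%.
2013: real = 3161.4/1.413 = 2237.37; growth vs 2012 (2284.07) = -2.04%.
2014: real = 3326.9/1.444 = 2303.95; growth vs 2013 (2237.37) = 2.98%.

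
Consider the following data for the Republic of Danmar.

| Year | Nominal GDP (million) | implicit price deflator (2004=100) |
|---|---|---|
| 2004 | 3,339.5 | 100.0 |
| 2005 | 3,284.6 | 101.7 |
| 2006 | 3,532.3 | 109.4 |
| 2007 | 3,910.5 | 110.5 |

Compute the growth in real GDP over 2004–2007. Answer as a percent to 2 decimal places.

5.97%

Real GDP 2004 = 3339.5/1.000 = 3339.50.
Real GDP 2007 = 3910.5/1.105 = 3538.91.
Change = 3538.91/3339.50 − 1 = 0.0597.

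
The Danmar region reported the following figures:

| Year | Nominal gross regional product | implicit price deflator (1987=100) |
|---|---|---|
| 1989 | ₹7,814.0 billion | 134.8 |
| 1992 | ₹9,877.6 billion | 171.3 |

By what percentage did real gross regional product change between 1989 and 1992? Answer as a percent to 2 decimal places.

-0.53%

Deflate each year: 1989 → 7814.0/1.348 = 5796.74; 1992 → 9877.6/1.713 = 5766.26.
So real gross regional product changed by 5766.26/5796.74 − 1 = -0.0053, i.e. -0.53%.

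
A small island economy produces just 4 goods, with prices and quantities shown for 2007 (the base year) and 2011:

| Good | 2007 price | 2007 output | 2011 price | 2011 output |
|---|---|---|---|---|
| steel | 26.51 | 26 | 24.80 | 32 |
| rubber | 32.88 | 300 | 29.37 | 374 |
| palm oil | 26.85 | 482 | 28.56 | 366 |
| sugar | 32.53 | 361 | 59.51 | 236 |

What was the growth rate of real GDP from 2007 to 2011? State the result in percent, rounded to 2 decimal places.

Real GDP 2007 = Nominal GDP 2007 = 26.51·26 + 32.88·300 + 26.85·482 + 32.53·361 = 35238.29.
Real GDP 2011 (at 2007 prices) = 26.51·32 + 32.88·374 + 26.85·366 + 32.53·236 = 30649.62.
Real growth = 30649.62/35238.29 − 1 = -0.1302.

-13.02%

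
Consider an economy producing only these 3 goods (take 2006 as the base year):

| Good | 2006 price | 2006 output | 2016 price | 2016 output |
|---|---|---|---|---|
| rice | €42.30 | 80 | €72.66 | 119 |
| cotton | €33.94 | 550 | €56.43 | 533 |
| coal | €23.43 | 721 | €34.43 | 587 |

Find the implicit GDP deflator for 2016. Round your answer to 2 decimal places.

159.81

Nominal GDP 2016 = 72.66·119 + 56.43·533 + 34.43·587 = 58934.14.
Real GDP 2016 (at 2006 prices) = 42.30·119 + 33.94·533 + 23.43·587 = 36877.13.
Deflator = Nominal/Real × 100 = 58934.14/36877.13 × 100 = 159.812.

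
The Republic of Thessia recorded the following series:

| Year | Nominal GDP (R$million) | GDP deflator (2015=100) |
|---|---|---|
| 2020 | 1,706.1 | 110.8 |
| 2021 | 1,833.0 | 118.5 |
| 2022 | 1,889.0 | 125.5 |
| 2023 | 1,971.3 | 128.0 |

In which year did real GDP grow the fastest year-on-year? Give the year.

2023

2021: real = 1833.0/1.185 = 1546.84; growth vs 2020 (1539.80) = 0.46%.
2022: real = 1889.0/1.255 = 1505.18; growth vs 2021 (1546.84) = -2.69%.
2023: real = 1971.3/1.280 = 1540.08; growth vs 2022 (1505.18) = 2.32%.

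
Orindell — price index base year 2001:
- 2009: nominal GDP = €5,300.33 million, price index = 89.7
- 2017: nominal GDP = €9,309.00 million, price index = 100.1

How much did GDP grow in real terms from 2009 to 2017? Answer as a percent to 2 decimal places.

Deflate each year: 2009 → 5300.33/0.897 = 5908.95; 2017 → 9309.00/1.001 = 9299.70.
So real GDP changed by 9299.70/5908.95 − 1 = 0.5738, i.e. 57.38%.

57.38%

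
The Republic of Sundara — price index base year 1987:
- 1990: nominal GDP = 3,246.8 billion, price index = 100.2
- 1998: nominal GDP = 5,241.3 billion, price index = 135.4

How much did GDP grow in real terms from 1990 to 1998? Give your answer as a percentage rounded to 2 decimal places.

Real GDP 1990 = 3246.8 / 1.002 = 3240.32.
Real GDP 1998 = 5241.3 / 1.354 = 3870.97.
Real growth = 3870.97 / 3240.32 − 1 = 0.1946.

19.46%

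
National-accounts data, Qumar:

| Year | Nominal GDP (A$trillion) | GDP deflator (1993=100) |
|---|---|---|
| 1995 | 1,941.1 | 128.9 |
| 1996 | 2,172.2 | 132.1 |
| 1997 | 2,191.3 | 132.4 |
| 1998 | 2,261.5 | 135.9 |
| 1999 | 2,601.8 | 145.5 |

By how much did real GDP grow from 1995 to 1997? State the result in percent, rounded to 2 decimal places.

Real GDP 1995 = 1941.1/1.289 = 1505.90.
Real GDP 1997 = 2191.3/1.324 = 1655.06.
Change = 1655.06/1505.90 − 1 = 0.0991.

9.91%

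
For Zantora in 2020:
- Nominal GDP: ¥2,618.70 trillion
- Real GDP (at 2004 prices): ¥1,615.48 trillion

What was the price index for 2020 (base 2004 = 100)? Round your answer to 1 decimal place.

162.1

price index = (Nominal / Real) × 100 = 2618.70 / 1615.48 × 100 = 162.10.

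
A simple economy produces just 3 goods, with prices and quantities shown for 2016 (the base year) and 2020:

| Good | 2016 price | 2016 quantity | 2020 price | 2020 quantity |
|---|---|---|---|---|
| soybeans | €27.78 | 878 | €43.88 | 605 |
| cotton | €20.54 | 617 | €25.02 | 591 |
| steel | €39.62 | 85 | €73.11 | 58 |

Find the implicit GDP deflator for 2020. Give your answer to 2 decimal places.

Nominal GDP 2020 = 43.88·605 + 25.02·591 + 73.11·58 = 45574.60.
Real GDP 2020 (at 2016 prices) = 27.78·605 + 20.54·591 + 39.62·58 = 31244.00.
Deflator = Nominal/Real × 100 = 45574.60/31244.00 × 100 = 145.867.

145.87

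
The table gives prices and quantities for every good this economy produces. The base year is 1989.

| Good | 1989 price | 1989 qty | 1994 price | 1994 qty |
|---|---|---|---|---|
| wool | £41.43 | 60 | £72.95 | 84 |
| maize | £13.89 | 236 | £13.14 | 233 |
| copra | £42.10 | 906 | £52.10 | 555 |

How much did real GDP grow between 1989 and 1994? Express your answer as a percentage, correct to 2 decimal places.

Real GDP 1989 = Nominal GDP 1989 = 41.43·60 + 13.89·236 + 42.10·906 = 43906.44.
Real GDP 1994 (at 1989 prices) = 41.43·84 + 13.89·233 + 42.10·555 = 30081.99.
Real growth = 30081.99/43906.44 − 1 = -0.3149.

-31.49%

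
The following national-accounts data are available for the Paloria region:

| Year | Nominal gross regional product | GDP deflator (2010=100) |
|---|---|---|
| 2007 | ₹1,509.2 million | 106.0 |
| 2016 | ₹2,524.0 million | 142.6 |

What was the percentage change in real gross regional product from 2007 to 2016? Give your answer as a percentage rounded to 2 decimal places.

Deflate each year: 2007 → 1509.2/1.060 = 1423.77; 2016 → 2524.0/1.426 = 1769.99.
So real gross regional product changed by 1769.99/1423.77 − 1 = 0.2432, i.e. 24.32%.

24.32%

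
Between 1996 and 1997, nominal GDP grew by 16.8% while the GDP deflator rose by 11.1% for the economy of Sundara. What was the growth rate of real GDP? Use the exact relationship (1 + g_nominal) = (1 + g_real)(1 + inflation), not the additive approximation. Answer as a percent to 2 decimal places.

(1 + g_nom) = (1 + g_real)(1 + π), so g_real = 1.1680 / 1.1110 − 1 = 0.05131.

5.13%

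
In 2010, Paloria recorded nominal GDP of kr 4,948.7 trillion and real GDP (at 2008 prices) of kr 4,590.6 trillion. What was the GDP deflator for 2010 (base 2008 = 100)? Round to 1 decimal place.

107.8

GDP deflator = (Nominal / Real) × 100 = 4948.7 / 4590.6 × 100 = 107.80.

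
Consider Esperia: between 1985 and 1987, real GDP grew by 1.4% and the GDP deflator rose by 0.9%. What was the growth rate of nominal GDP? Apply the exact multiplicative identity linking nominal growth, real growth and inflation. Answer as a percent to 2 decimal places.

2.31%

(1 + g_nom) = (1 + g_real)(1 + π) = 1.0140 × 1.0090 = 1.02313.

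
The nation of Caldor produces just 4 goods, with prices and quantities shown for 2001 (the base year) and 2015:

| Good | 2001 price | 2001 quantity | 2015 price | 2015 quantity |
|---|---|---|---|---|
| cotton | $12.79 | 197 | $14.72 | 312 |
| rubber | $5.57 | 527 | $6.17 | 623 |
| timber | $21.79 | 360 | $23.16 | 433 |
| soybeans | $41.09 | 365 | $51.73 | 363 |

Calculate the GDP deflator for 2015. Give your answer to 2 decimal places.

Nominal GDP 2015 = 14.72·312 + 6.17·623 + 23.16·433 + 51.73·363 = 37242.82.
Real GDP 2015 (at 2001 prices) = 12.79·312 + 5.57·623 + 21.79·433 + 41.09·363 = 31811.33.
Deflator = Nominal/Real × 100 = 37242.82/31811.33 × 100 = 117.074.

117.07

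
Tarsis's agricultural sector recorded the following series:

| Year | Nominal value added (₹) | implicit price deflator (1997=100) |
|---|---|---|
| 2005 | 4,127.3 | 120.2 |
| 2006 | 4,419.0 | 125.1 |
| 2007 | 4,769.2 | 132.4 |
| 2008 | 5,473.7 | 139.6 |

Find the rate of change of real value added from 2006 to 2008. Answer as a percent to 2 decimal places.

Real value added 2006 = 4419.0/1.251 = 3532.37.
Real value added 2008 = 5473.7/1.396 = 3920.99.
Change = 3920.99/3532.37 − 1 = 0.1100.

11.00%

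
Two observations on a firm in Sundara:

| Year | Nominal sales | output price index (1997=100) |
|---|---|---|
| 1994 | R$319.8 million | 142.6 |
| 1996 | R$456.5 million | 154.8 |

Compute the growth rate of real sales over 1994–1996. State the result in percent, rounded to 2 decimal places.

31.50%

Deflate each year: 1994 → 319.8/1.426 = 224.26; 1996 → 456.5/1.548 = 294.90.
So real sales changed by 294.90/224.26 − 1 = 0.3150, i.e. 31.50%.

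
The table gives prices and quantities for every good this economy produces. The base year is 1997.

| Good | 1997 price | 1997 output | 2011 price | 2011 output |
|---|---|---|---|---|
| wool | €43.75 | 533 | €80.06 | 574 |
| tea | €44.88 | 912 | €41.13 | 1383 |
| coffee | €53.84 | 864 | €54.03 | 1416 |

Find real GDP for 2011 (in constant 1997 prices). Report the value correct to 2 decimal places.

€163418.98

Real GDP 2011 = Σ (p_1997 × q_2011) = 43.75·574 + 44.88·1383 + 53.84·1416 = 163418.98.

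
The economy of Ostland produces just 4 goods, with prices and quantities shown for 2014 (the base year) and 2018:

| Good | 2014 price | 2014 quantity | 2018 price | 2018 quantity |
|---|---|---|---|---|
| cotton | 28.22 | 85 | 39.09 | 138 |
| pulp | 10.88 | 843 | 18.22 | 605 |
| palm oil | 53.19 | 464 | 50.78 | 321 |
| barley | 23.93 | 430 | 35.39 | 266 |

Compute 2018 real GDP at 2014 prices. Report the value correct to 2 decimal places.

33916.13

Real GDP 2018 = Σ (p_2014 × q_2018) = 28.22·138 + 10.88·605 + 53.19·321 + 23.93·266 = 33916.13.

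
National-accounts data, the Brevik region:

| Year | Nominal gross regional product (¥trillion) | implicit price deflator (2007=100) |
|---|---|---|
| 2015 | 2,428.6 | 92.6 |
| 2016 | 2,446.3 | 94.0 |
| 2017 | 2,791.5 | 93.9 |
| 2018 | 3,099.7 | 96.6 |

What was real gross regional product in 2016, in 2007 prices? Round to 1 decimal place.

¥2,602.4 trillion

Real gross regional product 2016 = 2446.3 / 0.940 = 2602.45.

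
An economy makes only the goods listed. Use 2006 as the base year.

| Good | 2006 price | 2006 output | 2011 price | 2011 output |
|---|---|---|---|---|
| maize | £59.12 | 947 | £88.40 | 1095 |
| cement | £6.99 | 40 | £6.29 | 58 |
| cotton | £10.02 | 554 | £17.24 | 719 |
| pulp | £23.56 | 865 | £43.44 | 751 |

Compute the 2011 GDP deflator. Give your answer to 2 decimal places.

Nominal GDP 2011 = 88.40·1095 + 6.29·58 + 17.24·719 + 43.44·751 = 142181.82.
Real GDP 2011 (at 2006 prices) = 59.12·1095 + 6.99·58 + 10.02·719 + 23.56·751 = 90039.76.
Deflator = Nominal/Real × 100 = 142181.82/90039.76 × 100 = 157.910.

157.91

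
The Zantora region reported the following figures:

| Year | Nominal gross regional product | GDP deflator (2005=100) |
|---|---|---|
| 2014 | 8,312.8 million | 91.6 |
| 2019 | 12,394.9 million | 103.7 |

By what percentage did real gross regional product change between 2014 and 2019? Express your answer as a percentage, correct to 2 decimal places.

Deflate each year: 2014 → 8312.8/0.916 = 9075.11; 2019 → 12394.9/1.037 = 11952.65.
So real gross regional product changed by 11952.65/9075.11 − 1 = 0.3171, i.e. 31.71%.

31.71%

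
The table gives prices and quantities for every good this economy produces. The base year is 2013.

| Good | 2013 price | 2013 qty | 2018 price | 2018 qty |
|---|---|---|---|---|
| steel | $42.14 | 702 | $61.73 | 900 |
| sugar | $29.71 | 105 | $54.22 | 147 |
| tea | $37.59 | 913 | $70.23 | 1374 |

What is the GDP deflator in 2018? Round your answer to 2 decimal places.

Nominal GDP 2018 = 61.73·900 + 54.22·147 + 70.23·1374 = 160023.36.
Real GDP 2018 (at 2013 prices) = 42.14·900 + 29.71·147 + 37.59·1374 = 93942.03.
Deflator = Nominal/Real × 100 = 160023.36/93942.03 × 100 = 170.343.

170.34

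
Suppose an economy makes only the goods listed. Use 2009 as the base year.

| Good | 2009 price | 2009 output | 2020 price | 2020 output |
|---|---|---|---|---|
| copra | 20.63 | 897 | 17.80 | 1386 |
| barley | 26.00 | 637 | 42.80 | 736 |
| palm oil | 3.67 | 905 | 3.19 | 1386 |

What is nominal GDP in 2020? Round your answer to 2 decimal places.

Nominal GDP 2020 = Σ (p_2020 × q_2020) = 17.80·1386 + 42.80·736 + 3.19·1386 = 60592.94.

60592.94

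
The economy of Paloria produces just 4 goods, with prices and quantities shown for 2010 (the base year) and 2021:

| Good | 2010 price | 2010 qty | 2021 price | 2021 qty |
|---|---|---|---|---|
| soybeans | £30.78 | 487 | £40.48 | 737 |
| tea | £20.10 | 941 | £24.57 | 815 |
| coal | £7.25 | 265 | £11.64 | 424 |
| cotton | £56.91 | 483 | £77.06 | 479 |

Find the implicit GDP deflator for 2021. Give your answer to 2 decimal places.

Nominal GDP 2021 = 40.48·737 + 24.57·815 + 11.64·424 + 77.06·479 = 91705.41.
Real GDP 2021 (at 2010 prices) = 30.78·737 + 20.10·815 + 7.25·424 + 56.91·479 = 69400.25.
Deflator = Nominal/Real × 100 = 91705.41/69400.25 × 100 = 132.140.

132.14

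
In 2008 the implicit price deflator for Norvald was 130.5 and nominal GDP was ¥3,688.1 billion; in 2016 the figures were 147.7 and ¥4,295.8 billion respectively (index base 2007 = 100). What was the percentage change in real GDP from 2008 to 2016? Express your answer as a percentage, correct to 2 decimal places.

Deflate each year: 2008 → 3688.1/1.305 = 2826.13; 2016 → 4295.8/1.477 = 2908.46.
So real GDP changed by 2908.46/2826.13 − 1 = 0.0291, i.e. 2.91%.

2.91%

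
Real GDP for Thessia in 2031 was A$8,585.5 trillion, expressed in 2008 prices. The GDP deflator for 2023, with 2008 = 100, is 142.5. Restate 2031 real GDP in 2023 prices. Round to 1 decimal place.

A$12,234.3 trillion

Real GDP in 2023 prices = Real GDP in 2008 prices × (P_2023/P_2008) = 8585.5 × 1.425 = 12234.34.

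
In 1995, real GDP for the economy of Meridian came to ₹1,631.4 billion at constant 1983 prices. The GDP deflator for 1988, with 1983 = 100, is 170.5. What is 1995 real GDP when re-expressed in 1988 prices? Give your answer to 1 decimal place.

₹2,781.5 billion

Real GDP in 1988 prices = Real GDP in 1983 prices × (P_1988/P_1983) = 1631.4 × 1.705 = 2781.54.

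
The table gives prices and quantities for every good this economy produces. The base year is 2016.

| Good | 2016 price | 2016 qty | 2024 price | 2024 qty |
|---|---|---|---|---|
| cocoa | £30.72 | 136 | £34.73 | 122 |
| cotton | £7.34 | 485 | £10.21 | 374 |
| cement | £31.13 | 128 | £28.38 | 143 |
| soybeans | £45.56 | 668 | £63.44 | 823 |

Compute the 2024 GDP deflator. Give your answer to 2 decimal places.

Nominal GDP 2024 = 34.73·122 + 10.21·374 + 28.38·143 + 63.44·823 = 64325.06.
Real GDP 2024 (at 2016 prices) = 30.72·122 + 7.34·374 + 31.13·143 + 45.56·823 = 48440.47.
Deflator = Nominal/Real × 100 = 64325.06/48440.47 × 100 = 132.792.

132.79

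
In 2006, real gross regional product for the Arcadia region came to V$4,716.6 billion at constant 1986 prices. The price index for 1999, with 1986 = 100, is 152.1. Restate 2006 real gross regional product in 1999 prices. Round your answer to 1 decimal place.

V$7,173.9 billion

Real gross regional product in 1999 prices = Real gross regional product in 1986 prices × (P_1999/P_1986) = 4716.6 × 1.521 = 7173.95.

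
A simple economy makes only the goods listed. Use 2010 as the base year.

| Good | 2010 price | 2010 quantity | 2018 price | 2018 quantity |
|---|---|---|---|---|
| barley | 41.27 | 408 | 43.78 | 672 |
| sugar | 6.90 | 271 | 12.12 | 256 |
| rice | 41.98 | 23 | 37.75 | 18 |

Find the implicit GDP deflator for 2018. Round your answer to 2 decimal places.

109.74

Nominal GDP 2018 = 43.78·672 + 12.12·256 + 37.75·18 = 33202.38.
Real GDP 2018 (at 2010 prices) = 41.27·672 + 6.90·256 + 41.98·18 = 30255.48.
Deflator = Nominal/Real × 100 = 33202.38/30255.48 × 100 = 109.740.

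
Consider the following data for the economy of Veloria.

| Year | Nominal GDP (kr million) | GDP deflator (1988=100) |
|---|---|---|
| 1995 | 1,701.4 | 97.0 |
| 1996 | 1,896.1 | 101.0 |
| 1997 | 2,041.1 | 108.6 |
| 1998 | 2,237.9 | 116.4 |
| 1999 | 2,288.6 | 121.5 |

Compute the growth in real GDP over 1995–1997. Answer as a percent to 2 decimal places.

Real GDP 1995 = 1701.4/0.970 = 1754.02.
Real GDP 1997 = 2041.1/1.086 = 1879.47.
Change = 1879.47/1754.02 − 1 = 0.0715.

7.15%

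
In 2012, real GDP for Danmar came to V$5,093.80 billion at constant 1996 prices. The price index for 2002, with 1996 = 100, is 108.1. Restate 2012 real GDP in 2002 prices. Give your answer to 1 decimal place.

V$5,506.4 billion

Real GDP in 2002 prices = Real GDP in 1996 prices × (P_2002/P_1996) = 5093.80 × 1.081 = 5506.40.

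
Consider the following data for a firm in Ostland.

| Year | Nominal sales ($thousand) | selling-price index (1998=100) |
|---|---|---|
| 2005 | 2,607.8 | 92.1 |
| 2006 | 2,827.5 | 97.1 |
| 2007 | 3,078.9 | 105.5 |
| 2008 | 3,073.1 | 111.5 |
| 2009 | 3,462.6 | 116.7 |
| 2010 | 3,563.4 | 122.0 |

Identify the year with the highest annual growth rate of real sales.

2006: real = 2827.5/0.971 = 2911.95; growth vs 2005 (2831.49) = 2.84%.
2007: real = 3078.9/1.055 = 2918.39; growth vs 2006 (2911.95) = 0.22%.
2008: real = 3073.1/1.115 = 2756.14; growth vs 2007 (2918.39) = -5.56%.
2009: real = 3462.6/1.167 = 2967.10; growth vs 2008 (2756.14) = 7.65%.
2010: real = 3563.4/1.220 = 2920.82; growth vs 2009 (2967.10) = -1.56%.

2009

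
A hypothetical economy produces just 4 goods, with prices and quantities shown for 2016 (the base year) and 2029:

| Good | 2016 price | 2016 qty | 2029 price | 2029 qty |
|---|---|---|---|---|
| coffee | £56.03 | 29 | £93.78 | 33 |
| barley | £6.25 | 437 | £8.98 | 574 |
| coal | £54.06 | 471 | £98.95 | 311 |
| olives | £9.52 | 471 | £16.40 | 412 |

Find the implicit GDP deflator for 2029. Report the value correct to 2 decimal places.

Nominal GDP 2029 = 93.78·33 + 8.98·574 + 98.95·311 + 16.40·412 = 45779.51.
Real GDP 2029 (at 2016 prices) = 56.03·33 + 6.25·574 + 54.06·311 + 9.52·412 = 26171.39.
Deflator = Nominal/Real × 100 = 45779.51/26171.39 × 100 = 174.922.

174.92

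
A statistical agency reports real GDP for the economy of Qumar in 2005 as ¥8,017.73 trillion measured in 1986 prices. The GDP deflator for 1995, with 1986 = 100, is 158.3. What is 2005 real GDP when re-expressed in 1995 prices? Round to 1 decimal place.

¥12,692.1 trillion

Real GDP in 1995 prices = Real GDP in 1986 prices × (P_1995/P_1986) = 8017.73 × 1.583 = 12692.07.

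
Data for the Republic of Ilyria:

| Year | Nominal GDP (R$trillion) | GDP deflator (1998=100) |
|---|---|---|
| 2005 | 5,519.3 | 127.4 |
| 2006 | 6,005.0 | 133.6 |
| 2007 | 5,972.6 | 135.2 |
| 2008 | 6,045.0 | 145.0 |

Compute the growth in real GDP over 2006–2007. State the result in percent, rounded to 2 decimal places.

-1.72%

Real GDP 2006 = 6005.0/1.336 = 4494.76.
Real GDP 2007 = 5972.6/1.352 = 4417.60.
Change = 4417.60/4494.76 − 1 = -0.0172.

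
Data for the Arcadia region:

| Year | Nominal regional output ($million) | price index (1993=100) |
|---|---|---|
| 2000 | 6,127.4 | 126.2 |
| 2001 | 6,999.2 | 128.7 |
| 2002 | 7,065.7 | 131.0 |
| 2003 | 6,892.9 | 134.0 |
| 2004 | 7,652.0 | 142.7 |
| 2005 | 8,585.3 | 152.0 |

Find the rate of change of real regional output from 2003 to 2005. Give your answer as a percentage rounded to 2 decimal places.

Real regional output 2003 = 6892.9/1.340 = 5143.96.
Real regional output 2005 = 8585.3/1.520 = 5648.22.
Change = 5648.22/5143.96 − 1 = 0.0980.

9.80%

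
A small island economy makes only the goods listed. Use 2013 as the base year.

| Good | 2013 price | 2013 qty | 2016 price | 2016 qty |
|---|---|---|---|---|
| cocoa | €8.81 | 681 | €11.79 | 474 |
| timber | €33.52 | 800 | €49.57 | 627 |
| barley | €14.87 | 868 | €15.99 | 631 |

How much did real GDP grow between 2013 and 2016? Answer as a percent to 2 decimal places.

-24.38%

Real GDP 2013 = Nominal GDP 2013 = 8.81·681 + 33.52·800 + 14.87·868 = 45722.77.
Real GDP 2016 (at 2013 prices) = 8.81·474 + 33.52·627 + 14.87·631 = 34575.95.
Real growth = 34575.95/45722.77 − 1 = -0.2438.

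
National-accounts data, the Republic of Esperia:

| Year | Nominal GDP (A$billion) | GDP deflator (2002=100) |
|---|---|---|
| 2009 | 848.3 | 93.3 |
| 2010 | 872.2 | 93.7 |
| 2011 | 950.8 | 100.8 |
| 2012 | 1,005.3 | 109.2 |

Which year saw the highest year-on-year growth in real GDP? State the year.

2010

2010: real = 872.2/0.937 = 930.84; growth vs 2009 (909.22) = 2.38%.
2011: real = 950.8/1.008 = 943.25; growth vs 2010 (930.84) = 1.33%.
2012: real = 1005.3/1.092 = 920.60; growth vs 2011 (943.25) = -2.40%.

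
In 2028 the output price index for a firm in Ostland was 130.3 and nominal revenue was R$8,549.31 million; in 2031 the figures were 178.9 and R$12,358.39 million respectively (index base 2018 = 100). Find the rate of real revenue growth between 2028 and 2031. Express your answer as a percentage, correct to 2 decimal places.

5.28%

Real revenue 2028 = 8549.31 / 1.303 = 6561.25.
Real revenue 2031 = 12358.39 / 1.789 = 6907.99.
Real growth = 6907.99 / 6561.25 − 1 = 0.0528.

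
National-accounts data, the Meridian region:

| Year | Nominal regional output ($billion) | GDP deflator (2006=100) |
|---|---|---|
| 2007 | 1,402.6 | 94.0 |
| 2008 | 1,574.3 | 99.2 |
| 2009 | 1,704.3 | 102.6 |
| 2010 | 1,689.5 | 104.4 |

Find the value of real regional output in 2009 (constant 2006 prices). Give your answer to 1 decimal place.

Real regional output 2009 = 1704.3 / 1.026 = 1661.11.

$1,661.1 billion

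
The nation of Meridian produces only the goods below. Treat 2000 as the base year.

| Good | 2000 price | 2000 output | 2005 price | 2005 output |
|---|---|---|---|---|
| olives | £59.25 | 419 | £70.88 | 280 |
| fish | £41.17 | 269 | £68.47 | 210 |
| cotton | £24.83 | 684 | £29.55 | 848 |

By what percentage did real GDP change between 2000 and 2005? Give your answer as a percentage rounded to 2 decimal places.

Real GDP 2000 = Nominal GDP 2000 = 59.25·419 + 41.17·269 + 24.83·684 = 52884.20.
Real GDP 2005 (at 2000 prices) = 59.25·280 + 41.17·210 + 24.83·848 = 46291.54.
Real growth = 46291.54/52884.20 − 1 = -0.1247.

-12.47%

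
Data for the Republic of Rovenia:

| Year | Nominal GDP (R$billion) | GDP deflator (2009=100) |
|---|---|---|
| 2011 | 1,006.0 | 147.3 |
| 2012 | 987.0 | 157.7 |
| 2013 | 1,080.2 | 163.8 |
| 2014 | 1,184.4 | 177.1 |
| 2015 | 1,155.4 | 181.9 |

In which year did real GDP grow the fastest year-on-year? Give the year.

2012: real = 987.0/1.577 = 625.87; growth vs 2011 (682.96) = -8.36%.
2013: real = 1080.2/1.638 = 659.46; growth vs 2012 (625.87) = 5.37%.
2014: real = 1184.4/1.771 = 668.77; growth vs 2013 (659.46) = 1.41%.
2015: real = 1155.4/1.819 = 635.18; growth vs 2014 (668.77) = -5.02%.

2013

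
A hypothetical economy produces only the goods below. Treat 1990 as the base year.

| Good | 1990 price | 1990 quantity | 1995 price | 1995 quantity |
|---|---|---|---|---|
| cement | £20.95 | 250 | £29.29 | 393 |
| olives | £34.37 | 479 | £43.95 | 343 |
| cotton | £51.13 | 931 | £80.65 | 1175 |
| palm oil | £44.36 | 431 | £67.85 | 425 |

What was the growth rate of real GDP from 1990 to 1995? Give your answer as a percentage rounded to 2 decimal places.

Real GDP 1990 = Nominal GDP 1990 = 20.95·250 + 34.37·479 + 51.13·931 + 44.36·431 = 88421.92.
Real GDP 1995 (at 1990 prices) = 20.95·393 + 34.37·343 + 51.13·1175 + 44.36·425 = 98953.01.
Real growth = 98953.01/88421.92 − 1 = 0.1191.

11.91%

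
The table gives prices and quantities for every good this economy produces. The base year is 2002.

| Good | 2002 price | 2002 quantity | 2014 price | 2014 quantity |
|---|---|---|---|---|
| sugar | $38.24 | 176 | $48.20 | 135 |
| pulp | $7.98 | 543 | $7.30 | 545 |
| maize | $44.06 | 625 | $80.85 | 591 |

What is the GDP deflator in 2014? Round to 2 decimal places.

Nominal GDP 2014 = 48.20·135 + 7.30·545 + 80.85·591 = 58267.85.
Real GDP 2014 (at 2002 prices) = 38.24·135 + 7.98·545 + 44.06·591 = 35550.96.
Deflator = Nominal/Real × 100 = 58267.85/35550.96 × 100 = 163.900.

163.90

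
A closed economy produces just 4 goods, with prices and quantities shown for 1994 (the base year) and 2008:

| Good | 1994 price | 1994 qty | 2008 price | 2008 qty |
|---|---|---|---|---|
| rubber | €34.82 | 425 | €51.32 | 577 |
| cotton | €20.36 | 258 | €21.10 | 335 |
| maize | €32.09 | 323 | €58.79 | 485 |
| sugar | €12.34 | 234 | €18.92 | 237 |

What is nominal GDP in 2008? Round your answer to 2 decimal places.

€69677.33

Nominal GDP 2008 = Σ (p_2008 × q_2008) = 51.32·577 + 21.10·335 + 58.79·485 + 18.92·237 = 69677.33.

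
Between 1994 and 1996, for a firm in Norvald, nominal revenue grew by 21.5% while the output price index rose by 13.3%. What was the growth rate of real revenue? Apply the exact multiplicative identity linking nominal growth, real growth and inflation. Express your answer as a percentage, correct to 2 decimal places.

(1 + g_nom) = (1 + g_real)(1 + π), so g_real = 1.2150 / 1.1330 − 1 = 0.07237.

7.24%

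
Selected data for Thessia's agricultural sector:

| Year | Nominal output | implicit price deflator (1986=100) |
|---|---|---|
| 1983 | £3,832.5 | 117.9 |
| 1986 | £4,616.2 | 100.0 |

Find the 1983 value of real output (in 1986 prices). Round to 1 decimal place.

Real output = Nominal / (implicit price deflator/100) = 3832.5 / 1.179 = 3250.64.

£3,250.6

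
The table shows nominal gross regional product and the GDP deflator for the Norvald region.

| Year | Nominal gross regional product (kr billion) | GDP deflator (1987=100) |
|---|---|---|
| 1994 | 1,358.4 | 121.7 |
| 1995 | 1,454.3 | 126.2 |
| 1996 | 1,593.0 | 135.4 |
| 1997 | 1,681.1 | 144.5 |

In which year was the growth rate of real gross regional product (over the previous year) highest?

1995

1995: real = 1454.3/1.262 = 1152.38; growth vs 1994 (1116.19) = 3.24%.
1996: real = 1593.0/1.354 = 1176.51; growth vs 1995 (1152.38) = 2.09%.
1997: real = 1681.1/1.445 = 1163.39; growth vs 1996 (1176.51) = -1.12%.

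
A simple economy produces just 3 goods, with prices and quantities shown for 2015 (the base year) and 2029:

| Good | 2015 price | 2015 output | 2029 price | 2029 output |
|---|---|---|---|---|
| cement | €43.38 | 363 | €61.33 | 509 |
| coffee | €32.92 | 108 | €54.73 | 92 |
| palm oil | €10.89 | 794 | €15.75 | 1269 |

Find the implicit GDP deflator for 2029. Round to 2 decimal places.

144.47

Nominal GDP 2029 = 61.33·509 + 54.73·92 + 15.75·1269 = 56238.88.
Real GDP 2029 (at 2015 prices) = 43.38·509 + 32.92·92 + 10.89·1269 = 38928.47.
Deflator = Nominal/Real × 100 = 56238.88/38928.47 × 100 = 144.467.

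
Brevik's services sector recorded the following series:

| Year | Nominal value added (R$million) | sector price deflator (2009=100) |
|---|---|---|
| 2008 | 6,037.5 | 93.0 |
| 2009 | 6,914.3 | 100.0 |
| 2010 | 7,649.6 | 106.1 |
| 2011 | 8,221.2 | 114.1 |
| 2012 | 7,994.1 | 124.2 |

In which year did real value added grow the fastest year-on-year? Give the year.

2009: real = 6914.3/1.000 = 6914.30; growth vs 2008 (6491.94) = 6.51%.
2010: real = 7649.6/1.061 = 7209.80; growth vs 2009 (6914.30) = 4.27%.
2011: real = 8221.2/1.141 = 7205.26; growth vs 2010 (7209.80) = -0.06%.
2012: real = 7994.1/1.242 = 6436.47; growth vs 2011 (7205.26) = -10.67%.

2009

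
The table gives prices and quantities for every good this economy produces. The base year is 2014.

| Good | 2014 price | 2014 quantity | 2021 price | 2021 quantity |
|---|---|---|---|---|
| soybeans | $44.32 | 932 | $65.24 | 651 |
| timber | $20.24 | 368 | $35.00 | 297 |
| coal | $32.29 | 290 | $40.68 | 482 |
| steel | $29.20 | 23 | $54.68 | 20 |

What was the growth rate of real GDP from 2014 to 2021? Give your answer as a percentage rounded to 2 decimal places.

Real GDP 2014 = Nominal GDP 2014 = 44.32·932 + 20.24·368 + 32.29·290 + 29.20·23 = 58790.26.
Real GDP 2021 (at 2014 prices) = 44.32·651 + 20.24·297 + 32.29·482 + 29.20·20 = 51011.38.
Real growth = 51011.38/58790.26 − 1 = -0.1323.

-13.23%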